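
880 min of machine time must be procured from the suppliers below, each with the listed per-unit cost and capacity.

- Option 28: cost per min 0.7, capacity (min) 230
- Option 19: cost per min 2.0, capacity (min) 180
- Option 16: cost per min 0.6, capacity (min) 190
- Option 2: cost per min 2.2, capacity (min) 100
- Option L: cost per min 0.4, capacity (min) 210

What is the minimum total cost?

873

Use suppliers in increasing cost order.
Take 210 from Option L at 0.4 ; need 670 more.
Take 190 from Option 16 at 0.6 ; need 480 more.
Option 28 at 0.7: take all 230 min ; 250 still needed.
Take 180 from Option 19 at 2.0 ; need 70 more.
Option 2 (2.2): take the remaining 70 ; done.
Cost = 210×0.4 + 190×0.6 + 230×0.7 + 180×2.0 + 70×2.2 = 873.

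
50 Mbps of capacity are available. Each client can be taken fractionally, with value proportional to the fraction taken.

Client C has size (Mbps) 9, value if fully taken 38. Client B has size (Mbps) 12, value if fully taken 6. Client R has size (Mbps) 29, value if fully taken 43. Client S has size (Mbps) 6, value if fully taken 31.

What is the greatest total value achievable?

115

Best value per unit of size first: Client S 31/6≈5.17, Client C 38/9≈4.22, Client R 43/29≈1.48, Client B 6/12≈0.5.
Client S: take in full, 6 Mbps for value 31 → 44 left.
All 9 Mbps of Client C fit (value 38) → 35 remain.
All 29 Mbps of Client R fit (value 43) → 6 remain.
Fill the last 6 Mbps with part of Client B: 6/12 of it earns 3.
Total value = 115.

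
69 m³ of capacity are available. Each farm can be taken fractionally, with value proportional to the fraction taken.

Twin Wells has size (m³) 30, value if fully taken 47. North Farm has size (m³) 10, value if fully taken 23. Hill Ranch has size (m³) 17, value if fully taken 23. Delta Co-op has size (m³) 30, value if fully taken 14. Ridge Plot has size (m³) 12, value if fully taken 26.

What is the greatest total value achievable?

119

Best value per unit of size first: North Farm 23/10≈2.3, Ridge Plot 26/12≈2.17, Twin Wells 47/30≈1.57, Hill Ranch 23/17≈1.35, Delta Co-op 14/30≈0.467.
North Farm: take in full, 10 m³ for value 23 → 59 left.
All 12 m³ of Ridge Plot fit (value 26) → 47 remain.
Take all of Twin Wells (30 m³, value 47) → 17 m³ left.
Hill Ranch: take in full, 17 m³ for value 23 → 0 left.
Total value = 119.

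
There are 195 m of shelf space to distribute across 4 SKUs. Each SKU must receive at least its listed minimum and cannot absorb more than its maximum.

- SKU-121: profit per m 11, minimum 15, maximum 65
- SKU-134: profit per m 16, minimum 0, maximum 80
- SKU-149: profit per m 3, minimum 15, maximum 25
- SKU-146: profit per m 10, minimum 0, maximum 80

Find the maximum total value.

Meeting every minimum uses 15+0+15+0 = 30 m, leaving 165.
Rank by profit per m: SKU-134 16 > SKU-121 11 > SKU-146 10 > SKU-149 3.
SKU-134 takes 80 more to reach its cap of 80 → 85 left.
SKU-121: +50 to 65 (cap) → 35 left.
SKU-146: +35 (room for 80) → 35. Pool exhausted.
Total = 11×65 + 16×80 + 3×15 + 10×35 = 2390.

2390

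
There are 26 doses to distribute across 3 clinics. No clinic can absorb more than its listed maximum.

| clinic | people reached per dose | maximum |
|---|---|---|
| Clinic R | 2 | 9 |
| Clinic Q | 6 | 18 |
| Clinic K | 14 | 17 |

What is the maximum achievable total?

292

Order the clinics by people reached per dose: Clinic K 14 > Clinic Q 6 > Clinic R 2.
Clinic K takes 17 to reach its cap of 17 → 9 left.
Clinic Q: +9 (room for 18) → 9. Pool exhausted.
Total = 6×9 + 14×17 = 292.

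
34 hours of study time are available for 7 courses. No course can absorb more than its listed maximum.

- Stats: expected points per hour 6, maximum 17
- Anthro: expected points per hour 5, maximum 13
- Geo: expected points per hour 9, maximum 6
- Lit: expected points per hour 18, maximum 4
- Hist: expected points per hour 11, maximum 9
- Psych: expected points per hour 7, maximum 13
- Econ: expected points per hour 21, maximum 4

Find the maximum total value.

Rank by expected points per hour: Econ 21 > Lit 18 > Hist 11 > Geo 9 > Psych 7 > Stats 6 > Anthro 5.
Give Econ 4 to hit its cap of 4 ; 30 left.
Lit takes 4 to reach its cap of 4 ; 26 left.
Give Hist 9 to hit its cap of 9 ; 17 left.
Geo: +6 to 6 (cap) ; 11 left.
Psych: +11 (room for 13) → 11. Pool exhausted.
Total = 9×6 + 18×4 + 11×9 + 7×11 + 21×4 = 386.

386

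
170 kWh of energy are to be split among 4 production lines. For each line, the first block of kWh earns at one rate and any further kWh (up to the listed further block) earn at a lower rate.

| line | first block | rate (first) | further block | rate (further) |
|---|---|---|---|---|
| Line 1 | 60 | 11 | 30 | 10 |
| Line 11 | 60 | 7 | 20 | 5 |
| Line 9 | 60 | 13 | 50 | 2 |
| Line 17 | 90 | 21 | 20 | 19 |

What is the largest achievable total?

3050

Order all 8 blocks by rate: Line 17/T1 21 > Line 17/T2 19 > Line 9/T1 13 > Line 1/T1 11 > Line 1/T2 10 > Line 11/T1 7 > Line 11/T2 5 > Line 9/T2 2.
Line 17 T1 at 21: fill all 90 → 80 left.
Line 17 T2 at 19: fill all 20 → 60 left.
Line 9 T1 at 13: fill all 60 → 0 left.
Total = 21×90 + 19×20 + 13×60 = 3050.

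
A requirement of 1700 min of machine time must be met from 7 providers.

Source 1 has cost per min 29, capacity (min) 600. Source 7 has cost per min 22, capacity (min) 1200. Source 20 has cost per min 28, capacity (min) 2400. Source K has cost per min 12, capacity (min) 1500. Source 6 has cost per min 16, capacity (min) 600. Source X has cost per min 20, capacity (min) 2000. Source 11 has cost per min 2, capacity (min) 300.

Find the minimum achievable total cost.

17400

Cheapest first:
Source 11 at 2: take all 300 min — 1400 still needed.
Source K (12): take the remaining 1400 — done.
Source 6, Source X, Source 7, Source 20, Source 1: unused.
Cost = 300×2 + 1400×12 = 17400.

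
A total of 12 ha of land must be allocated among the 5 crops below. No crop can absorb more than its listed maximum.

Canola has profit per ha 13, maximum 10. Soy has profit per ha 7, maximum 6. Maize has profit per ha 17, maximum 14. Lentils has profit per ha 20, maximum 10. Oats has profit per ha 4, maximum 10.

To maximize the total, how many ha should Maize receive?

Order the crops by profit per ha: Lentils 20 > Maize 17 > Canola 13 > Soy 7 > Oats 4.
Lentils takes 10 to reach its cap of 10 → 2 left.
Maize: +2 (room for 14) → 2. Pool exhausted.

2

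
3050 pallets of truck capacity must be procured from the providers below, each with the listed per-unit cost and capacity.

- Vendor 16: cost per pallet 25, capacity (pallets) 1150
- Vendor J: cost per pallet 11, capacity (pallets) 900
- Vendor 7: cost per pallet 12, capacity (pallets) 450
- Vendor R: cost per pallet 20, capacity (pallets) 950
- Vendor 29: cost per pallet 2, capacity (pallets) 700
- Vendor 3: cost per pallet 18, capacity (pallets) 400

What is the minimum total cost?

Use providers in increasing cost order.
Take 700 from Vendor 29 at 2 ; need 2350 more.
Vendor J (11): use full 900 ; 1450 pallets to go.
Take 450 from Vendor 7 at 12 ; need 1000 more.
Vendor 3 (18): use full 400 ; 600 pallets to go.
Vendor R (20): take the remaining 600 ; done.
Vendor 16: unused.
Cost = 700×2 + 900×11 + 450×12 + 400×18 + 600×20 = 35900.

35900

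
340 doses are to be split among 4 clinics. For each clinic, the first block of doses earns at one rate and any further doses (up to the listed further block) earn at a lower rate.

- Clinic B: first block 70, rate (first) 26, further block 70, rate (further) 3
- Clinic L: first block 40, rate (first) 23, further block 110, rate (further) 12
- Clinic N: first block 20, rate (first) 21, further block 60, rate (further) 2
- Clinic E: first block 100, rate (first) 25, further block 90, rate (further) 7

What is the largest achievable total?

Order all 8 blocks by rate: Clinic B/first 26 > Clinic E/first 25 > Clinic L/first 23 > Clinic N/first 21 > Clinic L/second 12 > Clinic E/second 7 > Clinic B/second 3 > Clinic N/second 2.
Clinic B first at 26: fill all 70 — 270 left.
Fill Clinic E first block (100 at 25) — 170 left.
Clinic L first at 23: fill all 40 — 130 left.
Clinic N/first (21): +20 — 110 left.
Clinic L/second (12): +110 — 0 left.
Total = 26×70 + 25×100 + 23×40 + 21×20 + 12×110 = 6980.

6980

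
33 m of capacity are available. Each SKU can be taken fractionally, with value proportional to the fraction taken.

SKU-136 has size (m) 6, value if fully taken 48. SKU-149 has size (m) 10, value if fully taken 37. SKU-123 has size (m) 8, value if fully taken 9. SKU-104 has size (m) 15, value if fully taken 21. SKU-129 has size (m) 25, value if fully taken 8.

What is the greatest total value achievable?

108.25

Best value per unit of size first: SKU-136 48/6≈8, SKU-149 37/10≈3.7, SKU-104 21/15≈1.4, SKU-123 9/8≈1.12, SKU-129 8/25≈0.32.
Take all of SKU-136 (6 m, value 48) — 27 m left.
SKU-149: take in full, 10 m for value 37 — 17 left.
Take all of SKU-104 (15 m, value 21) — 2 m left.
2 m left: a 2/8 share of SKU-123 gives 9×2/8 = 2.25.
Total value = 108.25.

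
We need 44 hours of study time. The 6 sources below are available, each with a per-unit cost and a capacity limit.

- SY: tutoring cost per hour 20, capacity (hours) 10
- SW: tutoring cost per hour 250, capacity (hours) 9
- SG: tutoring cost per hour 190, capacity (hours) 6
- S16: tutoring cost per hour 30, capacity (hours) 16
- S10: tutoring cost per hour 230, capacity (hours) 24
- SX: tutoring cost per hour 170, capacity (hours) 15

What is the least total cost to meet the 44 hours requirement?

3800

Use sources in increasing cost order.
Take 10 from SY at 20 — need 34 more.
Take 16 from S16 at 30 — need 18 more.
Take 15 from SX at 170 — need 3 more.
Take 3 from SG at 190 to finish.
S10, SW: unused.
Cost = 10×20 + 16×30 + 15×170 + 3×190 = 3800.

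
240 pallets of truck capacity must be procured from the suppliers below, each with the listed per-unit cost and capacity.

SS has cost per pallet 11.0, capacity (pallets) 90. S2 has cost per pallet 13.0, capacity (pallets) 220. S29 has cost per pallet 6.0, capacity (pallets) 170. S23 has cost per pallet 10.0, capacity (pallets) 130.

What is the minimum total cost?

1720

Fill from the cheapest supplier first.
S29 (6.0): use full 170 — 70 pallets to go.
Take 70 from S23 at 10.0 to finish.
SS, S2: unused.
Cost = 170×6.0 + 70×10.0 = 1720.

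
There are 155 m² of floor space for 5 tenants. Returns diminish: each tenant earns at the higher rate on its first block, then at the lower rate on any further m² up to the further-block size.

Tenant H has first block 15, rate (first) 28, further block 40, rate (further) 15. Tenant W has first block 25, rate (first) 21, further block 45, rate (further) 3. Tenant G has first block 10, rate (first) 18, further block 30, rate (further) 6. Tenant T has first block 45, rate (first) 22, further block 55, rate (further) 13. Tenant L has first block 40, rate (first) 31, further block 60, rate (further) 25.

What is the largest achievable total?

4040

Rank every tier by rate: Tenant L/first 31 > Tenant H/first 28 > Tenant L/second 25 > Tenant T/first 22 > Tenant W/first 21 > Tenant G/first 18 > Tenant H/second 15 > Tenant T/second 13 > Tenant G/second 6 > Tenant W/second 3.
Fill Tenant L first block (40 at 31) ; 115 left.
Fill Tenant H first block (15 at 28) ; 100 left.
Tenant L second at 25: fill all 60 ; 40 left.
Tenant T first at 22: only 40 left, fill 40.
Total = 31×40 + 28×15 + 25×60 + 22×40 = 4040.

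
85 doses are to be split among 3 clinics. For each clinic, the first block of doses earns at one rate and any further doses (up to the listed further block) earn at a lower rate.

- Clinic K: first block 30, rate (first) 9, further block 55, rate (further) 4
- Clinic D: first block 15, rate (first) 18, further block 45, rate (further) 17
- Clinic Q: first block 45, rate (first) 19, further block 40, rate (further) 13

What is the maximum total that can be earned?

1550

Treat each block as its own option and order by rate: Clinic Q/T1 19 > Clinic D/T1 18 > Clinic D/T2 17 > Clinic Q/T2 13 > Clinic K/T1 9 > Clinic K/T2 4.
Clinic Q/T1 (19): +45 ; 40 left.
Clinic D T1 at 18: fill all 15 ; 25 left.
25 remain; put them into Clinic D T2 at 17.
Total = 19×45 + 18×15 + 17×25 = 1550.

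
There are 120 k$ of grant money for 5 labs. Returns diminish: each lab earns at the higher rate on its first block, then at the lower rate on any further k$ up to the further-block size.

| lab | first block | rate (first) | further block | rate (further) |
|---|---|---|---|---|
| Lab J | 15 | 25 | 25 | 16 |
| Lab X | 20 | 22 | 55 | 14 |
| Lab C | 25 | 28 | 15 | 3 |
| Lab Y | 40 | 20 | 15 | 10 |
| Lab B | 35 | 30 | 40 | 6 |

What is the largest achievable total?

3065

Treat each block as its own option and order by rate: Lab B/T1 30 > Lab C/T1 28 > Lab J/T1 25 > Lab X/T1 22 > Lab Y/T1 20 > Lab J/T2 16 > Lab X/T2 14 > Lab Y/T2 10 > Lab B/T2 6 > Lab C/T2 3.
Fill Lab B T1 block (35 at 30) — 85 left.
Lab C T1 at 28: fill all 25 — 60 left.
Lab J/T1 (25): +15 — 45 left.
Lab X T1 at 22: fill all 20 — 25 left.
Lab Y/T1: +25 of 40 at 20; pool empty.
Total = 30×35 + 28×25 + 25×15 + 22×20 + 20×25 = 3065.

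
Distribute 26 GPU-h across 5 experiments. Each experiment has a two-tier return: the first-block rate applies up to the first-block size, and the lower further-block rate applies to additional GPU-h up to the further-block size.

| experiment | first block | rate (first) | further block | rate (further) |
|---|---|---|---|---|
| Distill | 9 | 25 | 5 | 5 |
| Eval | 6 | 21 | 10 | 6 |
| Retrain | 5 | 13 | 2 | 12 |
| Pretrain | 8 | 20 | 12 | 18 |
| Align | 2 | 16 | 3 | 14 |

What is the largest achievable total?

Order all 10 blocks by rate: Distill/first 25 > Eval/first 21 > Pretrain/first 20 > Pretrain/second 18 > Align/first 16 > Align/second 14 > Retrain/first 13 > Retrain/second 12 > Eval/second 6 > Distill/second 5.
Distill/first (25): +9 — 17 left.
Eval first at 21: fill all 6 — 11 left.
Pretrain/first (20): +8 — 3 left.
3 remain; put them into Pretrain second at 18.
Total = 25×9 + 21×6 + 20×8 + 18×3 = 565.

565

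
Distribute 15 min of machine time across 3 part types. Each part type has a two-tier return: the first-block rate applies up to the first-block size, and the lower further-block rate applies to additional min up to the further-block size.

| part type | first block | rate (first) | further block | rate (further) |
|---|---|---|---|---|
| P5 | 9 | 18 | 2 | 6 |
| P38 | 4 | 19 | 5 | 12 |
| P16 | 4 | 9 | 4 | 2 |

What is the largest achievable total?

Order all 6 blocks by rate: P38/tier1 19 > P5/tier1 18 > P38/tier2 12 > P16/tier1 9 > P5/tier2 6 > P16/tier2 2.
Fill P38 tier1 block (4 at 19) → 11 left.
P5 tier1 at 18: fill all 9 → 2 left.
P38/tier2: +2 of 5 at 12; pool empty.
Total = 19×4 + 18×9 + 12×2 = 262.

262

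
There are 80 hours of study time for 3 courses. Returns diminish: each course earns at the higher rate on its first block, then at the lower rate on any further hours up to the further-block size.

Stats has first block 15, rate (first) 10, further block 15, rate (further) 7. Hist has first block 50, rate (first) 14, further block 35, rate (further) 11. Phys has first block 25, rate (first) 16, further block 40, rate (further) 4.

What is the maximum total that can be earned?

Treat each block as its own option and order by rate: Phys/first 16 > Hist/first 14 > Hist/second 11 > Stats/first 10 > Stats/second 7 > Phys/second 4.
Phys/first (16): +25 — 55 left.
Hist/first (14): +50 — 5 left.
Hist/second: +5 of 35 at 11; pool empty.
Total = 16×25 + 14×50 + 11×5 = 1155.

1155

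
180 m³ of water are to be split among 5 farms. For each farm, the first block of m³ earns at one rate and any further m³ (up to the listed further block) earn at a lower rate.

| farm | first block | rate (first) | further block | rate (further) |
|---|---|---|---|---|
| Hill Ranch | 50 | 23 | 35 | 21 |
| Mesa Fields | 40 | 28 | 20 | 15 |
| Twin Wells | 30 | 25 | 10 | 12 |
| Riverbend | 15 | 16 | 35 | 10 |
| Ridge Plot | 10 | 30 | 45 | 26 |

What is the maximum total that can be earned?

4595

Treat each block as its own option and order by rate: Ridge Plot/first 30 > Mesa Fields/first 28 > Ridge Plot/second 26 > Twin Wells/first 25 > Hill Ranch/first 23 > Hill Ranch/second 21 > Riverbend/first 16 > Mesa Fields/second 15 > Twin Wells/second 12 > Riverbend/second 10.
Fill Ridge Plot first block (10 at 30) → 170 left.
Mesa Fields/first (28): +40 → 130 left.
Fill Ridge Plot second block (45 at 26) → 85 left.
Twin Wells first at 25: fill all 30 → 55 left.
Hill Ranch first at 23: fill all 50 → 5 left.
Hill Ranch/second: +5 of 35 at 21; pool empty.
Total = 30×10 + 28×40 + 26×45 + 25×30 + 23×50 + 21×5 = 4595.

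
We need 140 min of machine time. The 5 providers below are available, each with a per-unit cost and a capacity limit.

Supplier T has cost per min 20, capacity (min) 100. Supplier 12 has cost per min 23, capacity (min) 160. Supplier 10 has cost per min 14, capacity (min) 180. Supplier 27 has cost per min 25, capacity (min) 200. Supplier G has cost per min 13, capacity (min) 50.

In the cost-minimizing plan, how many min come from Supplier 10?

Use providers in increasing cost order.
Supplier G (13): use full 50 ; 90 min to go.
Supplier 10 (14): take the remaining 90 ; done.
Supplier T, Supplier 12, Supplier 27: unused.

90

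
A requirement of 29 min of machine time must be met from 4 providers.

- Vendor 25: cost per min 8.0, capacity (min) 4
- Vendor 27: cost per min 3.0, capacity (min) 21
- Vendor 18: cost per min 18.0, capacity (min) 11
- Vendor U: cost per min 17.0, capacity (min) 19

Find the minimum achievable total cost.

163

Cheapest first:
Vendor 27 (3.0): use full 21 → 8 min to go.
Vendor 25 (8.0): use full 4 → 4 min to go.
Take 4 from Vendor U at 17.0 to finish.
Vendor 18: unused.
Cost = 21×3.0 + 4×8.0 + 4×17.0 = 163.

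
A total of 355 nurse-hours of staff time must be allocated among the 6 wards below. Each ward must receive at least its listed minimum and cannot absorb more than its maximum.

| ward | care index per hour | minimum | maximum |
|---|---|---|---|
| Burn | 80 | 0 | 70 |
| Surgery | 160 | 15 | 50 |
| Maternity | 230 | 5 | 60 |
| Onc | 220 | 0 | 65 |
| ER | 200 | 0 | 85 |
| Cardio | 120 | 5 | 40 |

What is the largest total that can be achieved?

62300

Meeting every minimum uses 0+15+5+0+0+5 = 25 nurse-hours, leaving 330.
Highest care index per hour first: Maternity 230 > Onc 220 > ER 200 > Surgery 160 > Cardio 120 > Burn 80.
Give Maternity 55 more to hit its cap of 60 ; 275 left.
Onc takes 65 more to reach its cap of 65 ; 210 left.
ER takes 85 more to reach its cap of 85 ; 125 left.
Surgery takes 35 more to reach its cap of 50 ; 90 left.
Cardio takes 35 more to reach its cap of 40 ; 55 left.
Only 55 left; Burn takes them to reach 55.
Total = 80×55 + 160×50 + 230×60 + 220×65 + 200×85 + 120×40 = 62300.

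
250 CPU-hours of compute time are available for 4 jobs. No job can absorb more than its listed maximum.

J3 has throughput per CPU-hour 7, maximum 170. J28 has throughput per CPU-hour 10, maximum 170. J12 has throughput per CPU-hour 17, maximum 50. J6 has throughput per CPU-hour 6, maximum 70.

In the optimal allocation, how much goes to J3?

Rank by throughput per CPU-hour: J12 17 > J28 10 > J3 7 > J6 6.
J12 takes 50 to reach its cap of 50 → 200 left.
J28 takes 170 to reach its cap of 170 → 30 left.
J3: +30 (room for 170) → 30. Pool exhausted.

30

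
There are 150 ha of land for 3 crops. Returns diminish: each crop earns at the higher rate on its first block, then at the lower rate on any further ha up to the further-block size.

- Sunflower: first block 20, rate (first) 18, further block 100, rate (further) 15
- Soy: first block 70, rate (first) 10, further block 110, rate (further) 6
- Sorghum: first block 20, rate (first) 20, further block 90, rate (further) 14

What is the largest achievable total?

2400

Rank every tier by rate: Sorghum/first 20 > Sunflower/first 18 > Sunflower/second 15 > Sorghum/second 14 > Soy/first 10 > Soy/second 6.
Fill Sorghum first block (20 at 20) — 130 left.
Fill Sunflower first block (20 at 18) — 110 left.
Sunflower/second (15): +100 — 10 left.
Sorghum second at 14: only 10 left, fill 10.
Total = 20×20 + 18×20 + 15×100 + 14×10 = 2400.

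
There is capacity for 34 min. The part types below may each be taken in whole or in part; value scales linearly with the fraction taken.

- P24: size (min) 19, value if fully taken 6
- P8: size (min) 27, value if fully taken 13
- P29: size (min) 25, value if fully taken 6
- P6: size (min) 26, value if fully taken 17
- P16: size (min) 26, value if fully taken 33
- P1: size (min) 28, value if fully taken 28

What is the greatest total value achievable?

41

Rank by value-to-size ratio: P16 33/26≈1.27, P1 28/28≈1, P6 17/26≈0.654, P8 13/27≈0.481, P24 6/19≈0.316, P29 6/25≈0.24.
P16: take in full, 26 min for value 33 — 8 left.
8 min left: a 8/28 share of P1 gives 28×8/28 = 8.
Total value = 41.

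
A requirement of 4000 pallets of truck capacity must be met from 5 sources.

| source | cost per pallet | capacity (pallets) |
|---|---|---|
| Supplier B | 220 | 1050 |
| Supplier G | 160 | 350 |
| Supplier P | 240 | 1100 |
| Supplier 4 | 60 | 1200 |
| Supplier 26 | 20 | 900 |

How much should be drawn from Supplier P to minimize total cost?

Fill from the cheapest source first.
Supplier 26 (20): use full 900 → 3100 pallets to go.
Supplier 4 at 60: take all 1200 pallets → 1900 still needed.
Supplier G (160): use full 350 → 1550 pallets to go.
Supplier B (220): use full 1050 → 500 pallets to go.
Supplier P at 240: take 500 of its 1100 → requirement met.

500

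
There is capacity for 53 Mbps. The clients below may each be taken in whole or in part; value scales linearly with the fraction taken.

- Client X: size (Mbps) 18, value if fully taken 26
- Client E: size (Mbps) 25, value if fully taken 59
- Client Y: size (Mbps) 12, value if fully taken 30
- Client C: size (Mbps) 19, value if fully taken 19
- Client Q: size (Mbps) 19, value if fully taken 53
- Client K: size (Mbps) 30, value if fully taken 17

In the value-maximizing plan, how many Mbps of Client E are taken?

22

Sort by value density: Client Q 53/19≈2.79, Client Y 30/12≈2.5, Client E 59/25≈2.36, Client X 26/18≈1.44, Client C 19/19≈1, Client K 17/30≈0.567.
Take all of Client Q (19 Mbps, value 53) — 34 Mbps left.
Take all of Client Y (12 Mbps, value 30) — 22 Mbps left.
22 Mbps left: a 22/25 share of Client E gives 59×22/25 = 51.92.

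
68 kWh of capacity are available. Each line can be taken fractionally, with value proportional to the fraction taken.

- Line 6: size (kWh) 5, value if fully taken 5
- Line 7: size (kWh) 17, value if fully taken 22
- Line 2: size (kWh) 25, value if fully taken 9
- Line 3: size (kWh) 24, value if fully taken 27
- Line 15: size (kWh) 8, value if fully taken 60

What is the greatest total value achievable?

119.04

Best value per unit of size first: Line 15 60/8≈7.5, Line 7 22/17≈1.29, Line 3 27/24≈1.12, Line 6 5/5≈1, Line 2 9/25≈0.36.
Take all of Line 15 (8 kWh, value 60) → 60 kWh left.
Line 7: take in full, 17 kWh for value 22 → 43 left.
Line 3: take in full, 24 kWh for value 27 → 19 left.
Take all of Line 6 (5 kWh, value 5) → 14 kWh left.
14 kWh left: a 14/25 share of Line 2 gives 9×14/25 = 5.04.
Total value = 119.04.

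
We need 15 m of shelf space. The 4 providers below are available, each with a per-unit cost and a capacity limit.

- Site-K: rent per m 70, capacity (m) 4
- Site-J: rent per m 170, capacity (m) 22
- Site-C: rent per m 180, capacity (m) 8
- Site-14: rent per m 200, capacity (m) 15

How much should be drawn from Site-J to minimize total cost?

11

Fill from the cheapest provider first.
Site-K at 70: take all 4 m → 11 still needed.
Take 11 from Site-J at 170 to finish.
Site-C, Site-14: unused.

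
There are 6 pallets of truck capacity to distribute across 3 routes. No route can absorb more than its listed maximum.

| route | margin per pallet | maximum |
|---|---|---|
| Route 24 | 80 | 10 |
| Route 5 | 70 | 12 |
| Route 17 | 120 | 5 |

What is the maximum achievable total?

Rank by margin per pallet: Route 17 120 > Route 24 80 > Route 5 70.
Route 17 takes 5 to reach its cap of 5 → 1 left.
Route 24 has room for 10 but only 1 remain, so it gets 1.
Total = 80×1 + 120×5 = 680.

680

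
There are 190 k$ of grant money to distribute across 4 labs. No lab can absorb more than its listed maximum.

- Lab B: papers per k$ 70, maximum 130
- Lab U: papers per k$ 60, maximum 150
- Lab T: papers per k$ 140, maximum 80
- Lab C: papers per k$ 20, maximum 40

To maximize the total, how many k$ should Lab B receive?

Highest papers per k$ first: Lab T 140 > Lab B 70 > Lab U 60 > Lab C 20.
Lab T: +80 to 80 (cap) ; 110 left.
Lab B has room for 130 but only 110 remain, so it gets 110.

110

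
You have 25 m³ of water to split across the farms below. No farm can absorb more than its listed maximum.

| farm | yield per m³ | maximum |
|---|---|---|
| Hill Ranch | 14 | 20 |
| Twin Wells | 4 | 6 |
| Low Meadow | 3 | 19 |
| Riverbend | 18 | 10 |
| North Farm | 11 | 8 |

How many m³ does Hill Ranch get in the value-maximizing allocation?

15

Order the farms by yield per m³: Riverbend 18 > Hill Ranch 14 > North Farm 11 > Twin Wells 4 > Low Meadow 3.
Give Riverbend 10 to hit its cap of 10 ; 15 left.
Hill Ranch has room for 20 but only 15 remain, so it gets 15.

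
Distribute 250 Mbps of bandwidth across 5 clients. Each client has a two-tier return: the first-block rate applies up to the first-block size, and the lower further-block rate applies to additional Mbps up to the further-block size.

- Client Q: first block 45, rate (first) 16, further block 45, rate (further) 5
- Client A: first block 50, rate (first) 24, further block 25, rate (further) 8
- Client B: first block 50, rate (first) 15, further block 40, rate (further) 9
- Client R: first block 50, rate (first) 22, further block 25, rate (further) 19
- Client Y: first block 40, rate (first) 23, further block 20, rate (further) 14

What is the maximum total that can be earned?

5015

Treat each block as its own option and order by rate: Client A/tier1 24 > Client Y/tier1 23 > Client R/tier1 22 > Client R/tier2 19 > Client Q/tier1 16 > Client B/tier1 15 > Client Y/tier2 14 > Client B/tier2 9 > Client A/tier2 8 > Client Q/tier2 5.
Client A/tier1 (24): +50 — 200 left.
Client Y/tier1 (23): +40 — 160 left.
Fill Client R tier1 block (50 at 22) — 110 left.
Client R/tier2 (19): +25 — 85 left.
Client Q/tier1 (16): +45 — 40 left.
Client B tier1 at 15: only 40 left, fill 40.
Total = 24×50 + 23×40 + 22×50 + 19×25 + 16×45 + 15×40 = 5015.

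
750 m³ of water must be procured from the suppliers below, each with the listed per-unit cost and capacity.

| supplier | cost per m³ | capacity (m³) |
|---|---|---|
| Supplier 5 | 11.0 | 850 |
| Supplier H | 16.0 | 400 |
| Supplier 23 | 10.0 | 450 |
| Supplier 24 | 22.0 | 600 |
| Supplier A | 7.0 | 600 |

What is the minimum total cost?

Cheapest first:
Supplier A (7.0): use full 600 ; 150 m³ to go.
Supplier 23 at 10.0: take 150 of its 450 ; requirement met.
Supplier 5, Supplier H, Supplier 24: unused.
Cost = 600×7.0 + 150×10.0 = 5700.

5700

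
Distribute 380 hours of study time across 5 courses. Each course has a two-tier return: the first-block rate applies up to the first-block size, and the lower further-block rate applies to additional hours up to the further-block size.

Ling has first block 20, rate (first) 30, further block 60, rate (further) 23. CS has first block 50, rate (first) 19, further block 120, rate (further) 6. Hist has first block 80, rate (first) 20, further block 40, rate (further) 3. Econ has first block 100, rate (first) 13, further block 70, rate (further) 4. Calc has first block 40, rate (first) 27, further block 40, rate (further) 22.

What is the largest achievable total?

Order all 10 blocks by rate: Ling/T1 30 > Calc/T1 27 > Ling/T2 23 > Calc/T2 22 > Hist/T1 20 > CS/T1 19 > Econ/T1 13 > CS/T2 6 > Econ/T2 4 > Hist/T2 3.
Ling/T1 (30): +20 ; 360 left.
Fill Calc T1 block (40 at 27) ; 320 left.
Fill Ling T2 block (60 at 23) ; 260 left.
Calc T2 at 22: fill all 40 ; 220 left.
Hist T1 at 20: fill all 80 ; 140 left.
CS/T1 (19): +50 ; 90 left.
90 remain; put them into Econ T1 at 13.
Total = 30×20 + 27×40 + 23×60 + 22×40 + 20×80 + 19×50 + 13×90 = 7660.

7660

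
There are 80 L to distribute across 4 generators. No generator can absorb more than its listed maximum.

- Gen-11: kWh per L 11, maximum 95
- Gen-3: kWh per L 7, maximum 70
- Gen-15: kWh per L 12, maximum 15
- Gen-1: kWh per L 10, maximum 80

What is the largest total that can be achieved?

895

Highest kWh per L first: Gen-15 12 > Gen-11 11 > Gen-1 10 > Gen-3 7.
Gen-15 takes 15 to reach its cap of 15 ; 65 left.
Only 65 left; Gen-11 takes them to reach 65.
Total = 11×65 + 12×15 = 895.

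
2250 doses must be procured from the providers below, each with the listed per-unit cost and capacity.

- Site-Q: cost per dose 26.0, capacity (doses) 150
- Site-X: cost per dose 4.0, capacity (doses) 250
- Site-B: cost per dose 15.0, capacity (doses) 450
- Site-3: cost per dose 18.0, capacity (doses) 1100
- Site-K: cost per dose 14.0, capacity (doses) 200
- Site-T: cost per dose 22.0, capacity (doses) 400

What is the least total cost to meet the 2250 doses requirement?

Cheapest first:
Take 250 from Site-X at 4.0 — need 2000 more.
Take 200 from Site-K at 14.0 — need 1800 more.
Site-B (15.0): use full 450 — 1350 doses to go.
Site-3 (18.0): use full 1100 — 250 doses to go.
Take 250 from Site-T at 22.0 to finish.
Site-Q: unused.
Cost = 250×4.0 + 200×14.0 + 450×15.0 + 1100×18.0 + 250×22.0 = 35850.

35850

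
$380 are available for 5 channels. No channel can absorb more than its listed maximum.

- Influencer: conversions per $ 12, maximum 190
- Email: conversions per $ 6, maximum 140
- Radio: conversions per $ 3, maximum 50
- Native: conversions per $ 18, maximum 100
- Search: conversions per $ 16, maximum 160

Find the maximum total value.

5800

Order the channels by conversions per $: Native 18 > Search 16 > Influencer 12 > Email 6 > Radio 3.
Give Native 100 to hit its cap of 100 → 280 left.
Give Search 160 to hit its cap of 160 → 120 left.
Influencer: +120 (room for 190) → 120. Pool exhausted.
Total = 12×120 + 18×100 + 16×160 = 5800.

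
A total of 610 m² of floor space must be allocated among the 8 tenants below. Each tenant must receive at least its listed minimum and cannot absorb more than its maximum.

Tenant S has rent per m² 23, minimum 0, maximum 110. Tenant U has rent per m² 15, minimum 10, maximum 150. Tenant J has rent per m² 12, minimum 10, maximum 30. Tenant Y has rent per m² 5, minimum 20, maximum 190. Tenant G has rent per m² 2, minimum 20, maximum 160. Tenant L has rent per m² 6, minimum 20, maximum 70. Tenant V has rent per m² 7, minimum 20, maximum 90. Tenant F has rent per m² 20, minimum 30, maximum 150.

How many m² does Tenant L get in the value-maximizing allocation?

40

Meeting every minimum uses 0+10+10+20+20+20+20+30 = 130 m², leaving 480.
Highest rent per m² first: Tenant S 23 > Tenant F 20 > Tenant U 15 > Tenant J 12 > Tenant V 7 > Tenant L 6 > Tenant Y 5 > Tenant G 2.
Tenant S: +110 to 110 (cap) → 370 left.
Tenant F takes 120 more to reach its cap of 150 → 250 left.
Tenant U takes 140 more to reach its cap of 150 → 110 left.
Give Tenant J 20 more to hit its cap of 30 → 90 left.
Give Tenant V 70 more to hit its cap of 90 → 20 left.
Tenant L has room for 50 more but only 20 remain, so it gets 40.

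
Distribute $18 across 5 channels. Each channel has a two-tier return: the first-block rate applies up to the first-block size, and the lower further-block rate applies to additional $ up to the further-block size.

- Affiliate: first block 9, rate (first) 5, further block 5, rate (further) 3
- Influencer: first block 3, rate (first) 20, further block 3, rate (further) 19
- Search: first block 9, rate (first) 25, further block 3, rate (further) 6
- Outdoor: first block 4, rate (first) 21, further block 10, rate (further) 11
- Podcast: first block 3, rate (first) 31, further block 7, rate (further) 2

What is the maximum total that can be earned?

Order all 10 blocks by rate: Podcast/T1 31 > Search/T1 25 > Outdoor/T1 21 > Influencer/T1 20 > Influencer/T2 19 > Outdoor/T2 11 > Search/T2 6 > Affiliate/T1 5 > Affiliate/T2 3 > Podcast/T2 2.
Podcast/T1 (31): +3 → 15 left.
Search/T1 (25): +9 → 6 left.
Outdoor/T1 (21): +4 → 2 left.
Influencer/T1: +2 of 3 at 20; pool empty.
Total = 31×3 + 25×9 + 21×4 + 20×2 = 442.

442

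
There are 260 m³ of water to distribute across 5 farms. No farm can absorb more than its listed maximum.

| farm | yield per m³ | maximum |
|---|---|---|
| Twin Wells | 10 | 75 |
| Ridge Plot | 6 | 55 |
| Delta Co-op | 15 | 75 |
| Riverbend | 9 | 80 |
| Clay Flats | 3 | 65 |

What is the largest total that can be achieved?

2775

Rank by yield per m³: Delta Co-op 15 > Twin Wells 10 > Riverbend 9 > Ridge Plot 6 > Clay Flats 3.
Give Delta Co-op 75 to hit its cap of 75 — 185 left.
Twin Wells takes 75 to reach its cap of 75 — 110 left.
Give Riverbend 80 to hit its cap of 80 — 30 left.
Ridge Plot has room for 55 but only 30 remain, so it gets 30.
Total = 10×75 + 6×30 + 15×75 + 9×80 = 2775.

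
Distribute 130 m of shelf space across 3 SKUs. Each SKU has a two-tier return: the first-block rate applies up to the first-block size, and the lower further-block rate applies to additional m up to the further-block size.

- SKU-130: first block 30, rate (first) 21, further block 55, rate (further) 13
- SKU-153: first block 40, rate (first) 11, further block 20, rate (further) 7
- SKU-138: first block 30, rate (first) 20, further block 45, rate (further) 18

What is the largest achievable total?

Treat each block as its own option and order by rate: SKU-130/T1 21 > SKU-138/T1 20 > SKU-138/T2 18 > SKU-130/T2 13 > SKU-153/T1 11 > SKU-153/T2 7.
SKU-130/T1 (21): +30 ; 100 left.
SKU-138/T1 (20): +30 ; 70 left.
SKU-138/T2 (18): +45 ; 25 left.
SKU-130 T2 at 13: only 25 left, fill 25.
Total = 21×30 + 20×30 + 18×45 + 13×25 = 2365.

2365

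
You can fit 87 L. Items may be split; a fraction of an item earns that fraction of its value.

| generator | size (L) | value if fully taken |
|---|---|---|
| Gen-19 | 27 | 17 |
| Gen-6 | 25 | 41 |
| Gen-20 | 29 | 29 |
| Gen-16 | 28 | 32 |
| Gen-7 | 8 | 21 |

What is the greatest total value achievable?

Best value per unit of size first: Gen-7 21/8≈2.62, Gen-6 41/25≈1.64, Gen-16 32/28≈1.14, Gen-20 29/29≈1, Gen-19 17/27≈0.63.
Take all of Gen-7 (8 L, value 21) — 79 L left.
All 25 L of Gen-6 fit (value 41) — 54 remain.
Take all of Gen-16 (28 L, value 32) — 26 L left.
Fill the last 26 L with part of Gen-20: 26/29 of it earns 26.
Total value = 120.

120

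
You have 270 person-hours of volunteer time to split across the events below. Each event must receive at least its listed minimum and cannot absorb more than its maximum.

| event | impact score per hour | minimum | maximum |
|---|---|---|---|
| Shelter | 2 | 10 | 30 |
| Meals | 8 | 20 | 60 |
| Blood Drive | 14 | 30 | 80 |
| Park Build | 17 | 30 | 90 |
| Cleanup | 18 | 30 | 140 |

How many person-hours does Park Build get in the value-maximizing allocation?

Meeting every minimum uses 10+20+30+30+30 = 120 person-hours, leaving 150.
Order the events by impact score per hour: Cleanup 18 > Park Build 17 > Blood Drive 14 > Meals 8 > Shelter 2.
Cleanup: +110 to 140 (cap) → 40 left.
Park Build: +40 (room for 60) → 70. Pool exhausted.

70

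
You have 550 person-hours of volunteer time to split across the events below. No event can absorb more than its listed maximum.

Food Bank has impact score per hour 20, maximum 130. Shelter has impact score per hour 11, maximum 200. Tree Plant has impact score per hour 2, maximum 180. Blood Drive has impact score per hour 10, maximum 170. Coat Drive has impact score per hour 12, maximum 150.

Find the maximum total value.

7300

Highest impact score per hour first: Food Bank 20 > Coat Drive 12 > Shelter 11 > Blood Drive 10 > Tree Plant 2.
Food Bank: +130 to 130 (cap) ; 420 left.
Coat Drive takes 150 to reach its cap of 150 ; 270 left.
Shelter takes 200 to reach its cap of 200 ; 70 left.
Only 70 left; Blood Drive takes them to reach 70.
Total = 20×130 + 11×200 + 10×70 + 12×150 = 7300.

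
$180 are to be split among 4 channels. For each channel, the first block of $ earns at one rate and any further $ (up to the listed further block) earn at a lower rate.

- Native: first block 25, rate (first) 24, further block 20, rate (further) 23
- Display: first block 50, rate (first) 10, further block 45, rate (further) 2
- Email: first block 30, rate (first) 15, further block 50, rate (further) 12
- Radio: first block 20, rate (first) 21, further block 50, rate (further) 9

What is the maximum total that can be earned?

2880

Order all 8 blocks by rate: Native/T1 24 > Native/T2 23 > Radio/T1 21 > Email/T1 15 > Email/T2 12 > Display/T1 10 > Radio/T2 9 > Display/T2 2.
Native T1 at 24: fill all 25 — 155 left.
Native/T2 (23): +20 — 135 left.
Radio/T1 (21): +20 — 115 left.
Email T1 at 15: fill all 30 — 85 left.
Email T2 at 12: fill all 50 — 35 left.
35 remain; put them into Display T1 at 10.
Total = 24×25 + 23×20 + 21×20 + 15×30 + 12×50 + 10×35 = 2880.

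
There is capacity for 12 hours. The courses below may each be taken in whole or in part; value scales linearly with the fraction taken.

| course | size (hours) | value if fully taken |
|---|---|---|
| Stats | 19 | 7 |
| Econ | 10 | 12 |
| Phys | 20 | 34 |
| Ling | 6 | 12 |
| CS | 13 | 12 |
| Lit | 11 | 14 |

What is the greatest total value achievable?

22.2

Rank by value-to-size ratio: Ling 12/6≈2, Phys 34/20≈1.7, Lit 14/11≈1.27, Econ 12/10≈1.2, CS 12/13≈0.923, Stats 7/19≈0.368.
Take all of Ling (6 hours, value 12) ; 6 hours left.
Fill the last 6 hours with part of Phys: 6/20 of it earns 10.2.
Total value = 22.2.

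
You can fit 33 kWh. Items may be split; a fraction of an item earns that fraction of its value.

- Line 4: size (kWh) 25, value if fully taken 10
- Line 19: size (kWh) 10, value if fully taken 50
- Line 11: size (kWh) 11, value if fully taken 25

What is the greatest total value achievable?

Sort by value density: Line 19 50/10≈5, Line 11 25/11≈2.27, Line 4 10/25≈0.4.
Line 19: take in full, 10 kWh for value 50 — 23 left.
Line 11: take in full, 11 kWh for value 25 — 12 left.
Only 12 kWh remain; take 12/25 of Line 4 for value 10×12/25 = 4.8.
Total value = 79.8.

79.8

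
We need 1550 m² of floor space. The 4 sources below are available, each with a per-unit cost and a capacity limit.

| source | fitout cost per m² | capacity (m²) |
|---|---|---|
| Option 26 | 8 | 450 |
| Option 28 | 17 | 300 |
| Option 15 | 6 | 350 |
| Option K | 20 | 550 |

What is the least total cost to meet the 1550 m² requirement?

19800

Use sources in increasing cost order.
Option 15 (6): use full 350 — 1200 m² to go.
Option 26 (8): use full 450 — 750 m² to go.
Option 28 at 17: take all 300 m² — 450 still needed.
Option K at 20: take 450 of its 550 — requirement met.
Cost = 350×6 + 450×8 + 300×17 + 450×20 = 19800.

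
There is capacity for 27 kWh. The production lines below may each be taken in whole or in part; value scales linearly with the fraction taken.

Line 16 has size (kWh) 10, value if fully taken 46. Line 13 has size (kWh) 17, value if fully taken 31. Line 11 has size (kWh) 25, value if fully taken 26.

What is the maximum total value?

Sort by value density: Line 16 46/10≈4.6, Line 13 31/17≈1.82, Line 11 26/25≈1.04.
Line 16: take in full, 10 kWh for value 46 → 17 left.
Take all of Line 13 (17 kWh, value 31) → 0 kWh left.
Total value = 77.

77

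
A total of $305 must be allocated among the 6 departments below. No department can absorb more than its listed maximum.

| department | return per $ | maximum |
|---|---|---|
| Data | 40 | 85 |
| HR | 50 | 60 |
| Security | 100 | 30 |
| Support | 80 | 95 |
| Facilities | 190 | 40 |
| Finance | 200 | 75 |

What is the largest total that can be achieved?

Highest return per $ first: Finance 200 > Facilities 190 > Security 100 > Support 80 > HR 50 > Data 40.
Give Finance 75 to hit its cap of 75 — 230 left.
Facilities takes 40 to reach its cap of 40 — 190 left.
Security: +30 to 30 (cap) — 160 left.
Support takes 95 to reach its cap of 95 — 65 left.
Give HR 60 to hit its cap of 60 — 5 left.
Data has room for 85 but only 5 remain, so it gets 5.
Total = 40×5 + 50×60 + 100×30 + 80×95 + 190×40 + 200×75 = 36400.

36400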